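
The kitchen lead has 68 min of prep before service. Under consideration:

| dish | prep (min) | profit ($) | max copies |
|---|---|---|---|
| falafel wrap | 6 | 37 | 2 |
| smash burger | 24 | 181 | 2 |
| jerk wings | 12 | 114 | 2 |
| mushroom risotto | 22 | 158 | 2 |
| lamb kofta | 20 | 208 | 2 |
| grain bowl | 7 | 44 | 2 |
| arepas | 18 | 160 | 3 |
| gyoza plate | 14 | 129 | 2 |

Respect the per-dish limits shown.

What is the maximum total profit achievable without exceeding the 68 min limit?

674

Taking the top-ratio dishes first gives 2×jerk wings + 2×lamb kofta for 644 (64 min).
The 24 min tied up in 2×jerk wings is better spent on 2×gyoza plate — total rises to 674 (68 min).
That's the maximum — no swap from here does better than 674.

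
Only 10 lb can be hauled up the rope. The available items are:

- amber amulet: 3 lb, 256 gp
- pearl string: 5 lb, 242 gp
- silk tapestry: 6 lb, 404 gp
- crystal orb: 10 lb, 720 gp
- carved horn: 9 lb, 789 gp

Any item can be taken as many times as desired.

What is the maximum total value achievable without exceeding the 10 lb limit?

789

Best packing: carved horn — 9 lb, 789 total.
Every other selection either busts 10 lb or fails to beat 789.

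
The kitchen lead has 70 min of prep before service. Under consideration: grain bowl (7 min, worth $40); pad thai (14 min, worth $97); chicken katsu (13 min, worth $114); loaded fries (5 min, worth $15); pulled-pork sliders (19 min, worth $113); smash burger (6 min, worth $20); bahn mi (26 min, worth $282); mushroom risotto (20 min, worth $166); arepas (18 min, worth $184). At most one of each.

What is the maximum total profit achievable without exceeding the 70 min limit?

Density check — bahn mi 10.85, arepas 10.22, chicken katsu 8.77, mushroom risotto 8.30 are the best per min.
Taking the top-ratio dishes first gives grain bowl + chicken katsu + smash burger + bahn mi + arepas for 640 (70 min).
Replace grain bowl and chicken katsu with mushroom risotto: the trade gains 12 net, giving 652 at 70 min.

652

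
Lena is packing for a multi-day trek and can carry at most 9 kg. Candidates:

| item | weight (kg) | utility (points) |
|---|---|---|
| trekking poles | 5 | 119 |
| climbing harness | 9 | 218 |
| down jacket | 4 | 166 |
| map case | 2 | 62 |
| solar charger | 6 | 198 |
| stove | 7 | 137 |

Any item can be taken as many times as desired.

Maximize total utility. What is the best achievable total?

332

The ratio ordering already packs tightly: 2×down jacket, 8 kg, 332.
That's the maximum — no swap from here does better than 332.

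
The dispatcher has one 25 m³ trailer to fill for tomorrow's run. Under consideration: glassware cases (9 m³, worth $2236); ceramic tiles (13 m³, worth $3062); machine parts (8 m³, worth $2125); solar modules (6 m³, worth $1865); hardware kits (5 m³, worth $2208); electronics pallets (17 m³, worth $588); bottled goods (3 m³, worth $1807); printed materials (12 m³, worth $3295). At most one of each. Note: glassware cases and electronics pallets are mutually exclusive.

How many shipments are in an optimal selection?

The maximum revenue within 25 m³ is 8376.
glassware cases + machine parts + hardware kits + bottled goods hits 8376 at 25 m³.
Every optimal selection uses 4 shipments.

4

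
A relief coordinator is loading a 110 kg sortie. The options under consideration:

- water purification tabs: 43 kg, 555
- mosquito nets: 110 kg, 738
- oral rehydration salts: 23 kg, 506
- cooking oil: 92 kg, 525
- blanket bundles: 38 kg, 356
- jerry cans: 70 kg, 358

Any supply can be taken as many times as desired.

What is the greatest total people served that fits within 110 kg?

By people served per kg: oral rehydration salts 22.00, water purification tabs 12.91, blanket bundles 9.37 lead.
4×oral rehydration salts uses 92 of the 110 kg and totals 2024.
Nothing else within 110 kg beats 2024.

2024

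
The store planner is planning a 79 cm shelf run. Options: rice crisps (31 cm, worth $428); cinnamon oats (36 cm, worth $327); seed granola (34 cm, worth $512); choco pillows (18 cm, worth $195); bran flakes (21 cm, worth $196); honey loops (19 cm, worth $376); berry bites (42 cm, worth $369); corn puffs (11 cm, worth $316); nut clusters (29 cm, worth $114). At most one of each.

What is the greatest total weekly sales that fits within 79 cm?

1315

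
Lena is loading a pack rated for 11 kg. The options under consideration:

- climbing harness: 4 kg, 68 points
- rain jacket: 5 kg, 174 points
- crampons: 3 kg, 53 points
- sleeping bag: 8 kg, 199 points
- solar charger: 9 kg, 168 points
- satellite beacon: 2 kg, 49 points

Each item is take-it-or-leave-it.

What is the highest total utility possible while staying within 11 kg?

Greedy by ratio would take rain jacket + crampons + satellite beacon: 10 kg used, total 276.
The 3 kg tied up in crampons is better spent on climbing harness — total rises to 291 (11 kg).
Every other selection either busts 11 kg or fails to beat 291.

291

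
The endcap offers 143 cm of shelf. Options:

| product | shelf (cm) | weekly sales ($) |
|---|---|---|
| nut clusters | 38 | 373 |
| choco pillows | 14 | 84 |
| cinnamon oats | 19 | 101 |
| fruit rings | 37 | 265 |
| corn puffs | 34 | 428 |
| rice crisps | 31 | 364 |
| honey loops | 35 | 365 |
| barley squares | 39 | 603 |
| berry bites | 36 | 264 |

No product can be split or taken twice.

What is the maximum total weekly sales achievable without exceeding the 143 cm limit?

1768

Ranking by ratio (weekly sales/cm): barley squares 15.46, corn puffs 12.59, rice crisps 11.74, honey loops 10.43.
Filling by ratio: corn puffs + rice crisps + honey loops + barley squares for 1760, with 4 cm left unused.
Replace honey loops with nut clusters: the trade gains 8 net, giving 1768 at 142 cm.
That's the maximum — no swap from here does better than 1768.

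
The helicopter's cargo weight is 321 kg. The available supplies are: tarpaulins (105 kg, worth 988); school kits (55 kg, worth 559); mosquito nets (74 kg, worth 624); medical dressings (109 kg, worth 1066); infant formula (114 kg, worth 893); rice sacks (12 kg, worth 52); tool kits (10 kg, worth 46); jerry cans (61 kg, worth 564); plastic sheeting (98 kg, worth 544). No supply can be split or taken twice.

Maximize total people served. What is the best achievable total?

The ratio heuristic lands on tarpaulins + school kits + medical dressings + rice sacks + tool kits (2711) but leaves 30 kg idle.
The 105 kg tied up in tarpaulins is better spent on mosquito nets + jerry cans — total rises to 2911 (321 kg).
Runner-up school kits + mosquito nets + medical dressings + rice sacks + jerry cans tops out at 2865.

2911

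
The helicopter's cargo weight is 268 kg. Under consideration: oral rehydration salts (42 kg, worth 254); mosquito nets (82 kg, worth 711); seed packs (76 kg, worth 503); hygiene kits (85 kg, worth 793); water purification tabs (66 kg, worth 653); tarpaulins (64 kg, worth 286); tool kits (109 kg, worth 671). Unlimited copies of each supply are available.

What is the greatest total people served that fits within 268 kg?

2612

By people served per kg: water purification tabs 9.89, hygiene kits 9.33, mosquito nets 8.67, seed packs 6.62 lead.
The ratio ordering already packs tightly: 4×water purification tabs, 264 kg, 2612.
Every other selection either busts 268 kg or fails to beat 2612.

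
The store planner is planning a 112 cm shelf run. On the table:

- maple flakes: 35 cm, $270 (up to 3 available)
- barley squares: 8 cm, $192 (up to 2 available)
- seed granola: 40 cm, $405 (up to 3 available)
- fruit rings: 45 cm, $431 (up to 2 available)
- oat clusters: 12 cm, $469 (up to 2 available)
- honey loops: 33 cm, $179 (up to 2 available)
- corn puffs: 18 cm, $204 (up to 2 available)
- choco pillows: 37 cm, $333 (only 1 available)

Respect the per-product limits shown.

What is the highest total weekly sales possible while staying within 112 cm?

Maple flakes + 2×barley squares + 2×oat clusters + 2×corn puffs uses 111 of the 112 cm and totals 2000.
That's the maximum — no swap from here does better than 2000.

2000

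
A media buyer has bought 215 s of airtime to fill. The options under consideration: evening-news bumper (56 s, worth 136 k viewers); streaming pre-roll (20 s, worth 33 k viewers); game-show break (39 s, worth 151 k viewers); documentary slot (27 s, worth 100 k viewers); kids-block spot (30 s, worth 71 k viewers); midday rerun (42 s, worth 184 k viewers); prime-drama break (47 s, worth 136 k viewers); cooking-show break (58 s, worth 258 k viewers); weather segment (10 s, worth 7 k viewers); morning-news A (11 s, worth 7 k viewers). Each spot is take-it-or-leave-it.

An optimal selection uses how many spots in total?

The maximum expected reach within 215 s is 829.
For example game-show break + documentary slot + midday rerun + prime-drama break + cooking-show break achieves it, using 213 s.
Any selection reaching 829 contains exactly 5 spots.

5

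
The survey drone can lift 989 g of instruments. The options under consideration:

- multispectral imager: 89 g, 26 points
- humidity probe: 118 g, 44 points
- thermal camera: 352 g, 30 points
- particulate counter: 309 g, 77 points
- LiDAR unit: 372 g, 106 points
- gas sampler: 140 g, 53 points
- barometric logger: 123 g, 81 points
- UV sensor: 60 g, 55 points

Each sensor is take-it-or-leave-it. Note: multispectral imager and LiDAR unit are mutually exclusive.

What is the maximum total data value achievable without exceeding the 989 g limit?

363

Ranking by ratio (data value/g): UV sensor 0.92, barometric logger 0.66, gas sampler 0.38.
Best packing: humidity probe + particulate counter + LiDAR unit + barometric logger + UV sensor — 982 g, 363 total.
Nothing else feasible within 989 g beats 363.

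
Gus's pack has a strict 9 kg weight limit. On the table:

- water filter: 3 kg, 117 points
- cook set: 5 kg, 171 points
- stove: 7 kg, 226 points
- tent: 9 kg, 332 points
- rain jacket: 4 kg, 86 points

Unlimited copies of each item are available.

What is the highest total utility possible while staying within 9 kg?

Density check — water filter 39.00, tent 36.89, cook set 34.20, stove 32.29 are the best per kg.
Taking 3×water filter: 9 kg used, 351 in utility.
That's the maximum — no swap from here does better than 351.

351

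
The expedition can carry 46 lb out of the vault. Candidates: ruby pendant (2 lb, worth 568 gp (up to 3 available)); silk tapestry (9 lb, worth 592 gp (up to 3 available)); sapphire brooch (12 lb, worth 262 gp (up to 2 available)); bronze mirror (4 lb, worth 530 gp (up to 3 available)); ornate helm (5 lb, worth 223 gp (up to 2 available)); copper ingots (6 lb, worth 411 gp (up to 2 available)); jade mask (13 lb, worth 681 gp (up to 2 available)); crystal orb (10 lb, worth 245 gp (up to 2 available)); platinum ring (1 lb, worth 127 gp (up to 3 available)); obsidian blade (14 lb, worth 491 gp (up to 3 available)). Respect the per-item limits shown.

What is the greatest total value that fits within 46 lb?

5270

Filling by ratio: 3×ruby pendant + silk tapestry + 3×bronze mirror + 2×copper ingots + 3×platinum ring for 5089, with 4 lb left unused.
Replace copper ingots with silk tapestry: the trade gains 181 net, giving 5270 at 45 lb.
No other feasible combination exceeds 5270.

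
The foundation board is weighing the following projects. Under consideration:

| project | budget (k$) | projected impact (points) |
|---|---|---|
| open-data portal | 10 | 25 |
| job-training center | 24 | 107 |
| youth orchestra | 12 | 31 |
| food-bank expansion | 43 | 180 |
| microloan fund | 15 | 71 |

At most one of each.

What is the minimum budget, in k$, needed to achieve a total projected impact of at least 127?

Need the lightest bundle worth ≥ 127.
open-data portal + job-training center: 132 projected impact at 34 k$.
Below 34 k$ the best achievable stays under 127.

34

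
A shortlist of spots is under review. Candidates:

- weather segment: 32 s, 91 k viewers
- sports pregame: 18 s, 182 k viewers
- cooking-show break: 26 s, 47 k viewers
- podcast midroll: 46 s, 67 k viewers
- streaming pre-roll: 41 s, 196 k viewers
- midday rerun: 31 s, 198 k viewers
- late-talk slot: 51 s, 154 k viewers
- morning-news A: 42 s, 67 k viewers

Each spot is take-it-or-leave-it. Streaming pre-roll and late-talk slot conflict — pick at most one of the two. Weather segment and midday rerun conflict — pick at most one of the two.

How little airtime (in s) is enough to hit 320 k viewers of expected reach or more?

49

Look for the lowest-airtime combination reaching 320.
sports pregame + midday rerun reaches 380 using 49 s.
Below 49 s the best achievable stays under 320.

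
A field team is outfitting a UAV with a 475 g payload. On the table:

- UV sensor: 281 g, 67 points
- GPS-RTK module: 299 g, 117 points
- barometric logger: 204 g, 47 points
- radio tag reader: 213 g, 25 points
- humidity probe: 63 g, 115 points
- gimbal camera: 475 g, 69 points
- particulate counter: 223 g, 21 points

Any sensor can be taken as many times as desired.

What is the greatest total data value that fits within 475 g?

805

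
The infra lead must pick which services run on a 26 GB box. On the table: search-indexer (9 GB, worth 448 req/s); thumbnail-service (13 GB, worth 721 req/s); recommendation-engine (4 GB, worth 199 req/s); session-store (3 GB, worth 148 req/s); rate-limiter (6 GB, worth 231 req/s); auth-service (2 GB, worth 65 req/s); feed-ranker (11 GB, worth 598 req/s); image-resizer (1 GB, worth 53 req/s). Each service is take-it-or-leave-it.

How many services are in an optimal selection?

3

Optimal total is 1384.
One optimal bundle: thumbnail-service + auth-service + feed-ranker (26 GB).
Every optimal selection uses 3 services.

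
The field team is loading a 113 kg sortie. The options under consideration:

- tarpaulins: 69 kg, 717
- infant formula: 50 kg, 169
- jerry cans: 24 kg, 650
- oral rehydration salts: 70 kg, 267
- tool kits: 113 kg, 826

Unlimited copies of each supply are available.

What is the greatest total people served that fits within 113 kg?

Best packing: 4×jerry cans — 96 kg, 2600 total.
That's the maximum — no swap from here does better than 2600.

2600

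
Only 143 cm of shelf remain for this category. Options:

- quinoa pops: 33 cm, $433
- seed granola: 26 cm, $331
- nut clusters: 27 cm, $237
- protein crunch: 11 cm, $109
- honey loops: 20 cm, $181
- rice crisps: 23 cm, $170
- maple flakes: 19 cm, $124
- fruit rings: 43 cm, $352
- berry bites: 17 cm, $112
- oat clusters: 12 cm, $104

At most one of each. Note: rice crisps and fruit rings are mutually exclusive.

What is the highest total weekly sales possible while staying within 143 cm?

1462

The ratio heuristic lands on quinoa pops + seed granola + nut clusters + protein crunch + honey loops + oat clusters (1395) but leaves 14 cm idle.
Dropping honey loops and oat clusters frees 32 cm; slotting in fruit rings (43 cm) lifts the total to 1462 at 140 cm.
The spare 3 cm is too small for any remaining product, and no feasible exchange beats 1462.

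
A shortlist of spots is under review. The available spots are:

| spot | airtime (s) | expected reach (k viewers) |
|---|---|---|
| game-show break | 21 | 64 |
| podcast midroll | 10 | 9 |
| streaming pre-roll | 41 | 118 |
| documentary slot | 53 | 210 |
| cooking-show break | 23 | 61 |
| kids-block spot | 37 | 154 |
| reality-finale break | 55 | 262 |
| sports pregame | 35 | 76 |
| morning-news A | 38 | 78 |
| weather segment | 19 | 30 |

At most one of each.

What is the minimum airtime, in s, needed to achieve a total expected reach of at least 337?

Need the lightest bundle worth ≥ 337.
documentary slot + kids-block spot reaches 364 using 90 s.
Any bundle with less than 90 s falls short of 337.

90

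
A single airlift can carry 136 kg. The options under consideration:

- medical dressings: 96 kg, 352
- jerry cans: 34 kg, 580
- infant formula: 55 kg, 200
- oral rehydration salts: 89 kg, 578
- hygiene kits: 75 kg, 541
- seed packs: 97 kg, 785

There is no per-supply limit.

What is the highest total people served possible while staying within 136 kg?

Ranking by ratio (people served/kg): jerry cans 17.06, seed packs 8.09, hygiene kits 7.21.
Taking 4×jerry cans: 136 kg used, 2320 in people served.
That's the maximum — no swap from here does better than 2320.

2320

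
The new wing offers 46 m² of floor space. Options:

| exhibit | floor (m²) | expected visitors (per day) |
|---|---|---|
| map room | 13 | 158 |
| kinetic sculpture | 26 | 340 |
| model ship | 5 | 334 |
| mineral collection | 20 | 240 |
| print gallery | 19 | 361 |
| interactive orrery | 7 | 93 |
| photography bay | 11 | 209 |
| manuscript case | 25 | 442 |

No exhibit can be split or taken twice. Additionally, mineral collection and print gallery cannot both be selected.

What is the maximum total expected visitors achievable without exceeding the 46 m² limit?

Model ship + print gallery + interactive orrery + photography bay uses 42 of the 46 m² and totals 997.
That's the maximum — no feasible swap from here does better than 997.

997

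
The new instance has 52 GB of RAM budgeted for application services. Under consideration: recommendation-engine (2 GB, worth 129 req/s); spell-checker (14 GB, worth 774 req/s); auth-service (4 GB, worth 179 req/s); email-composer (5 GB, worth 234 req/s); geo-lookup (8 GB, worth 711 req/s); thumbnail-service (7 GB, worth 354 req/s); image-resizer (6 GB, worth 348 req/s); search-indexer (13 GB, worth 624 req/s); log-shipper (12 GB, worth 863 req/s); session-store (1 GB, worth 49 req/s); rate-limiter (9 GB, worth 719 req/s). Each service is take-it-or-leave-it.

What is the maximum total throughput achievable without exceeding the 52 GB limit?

3593

Best packing: recommendation-engine + spell-checker + geo-lookup + image-resizer + log-shipper + session-store + rate-limiter — 52 GB, 3593 total.
Next best is recommendation-engine + spell-checker + geo-lookup + thumbnail-service + log-shipper + rate-limiter at 3550 (52 GB) — short by 43.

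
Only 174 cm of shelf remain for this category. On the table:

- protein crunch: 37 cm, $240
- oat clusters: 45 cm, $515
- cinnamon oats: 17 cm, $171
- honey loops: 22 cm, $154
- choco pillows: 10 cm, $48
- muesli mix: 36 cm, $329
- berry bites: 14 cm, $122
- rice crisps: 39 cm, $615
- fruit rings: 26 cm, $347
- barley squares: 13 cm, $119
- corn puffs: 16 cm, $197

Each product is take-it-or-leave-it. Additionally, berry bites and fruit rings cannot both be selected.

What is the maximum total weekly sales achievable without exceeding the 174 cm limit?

2051

Density check — rice crisps 15.77, fruit rings 13.35, corn puffs 12.31 are the best per cm.
Best packing: oat clusters + choco pillows + muesli mix + rice crisps + fruit rings + corn puffs — 172 cm, 2051 total.
The spare 2 cm is too small for any remaining product, and no feasible exchange beats 2051.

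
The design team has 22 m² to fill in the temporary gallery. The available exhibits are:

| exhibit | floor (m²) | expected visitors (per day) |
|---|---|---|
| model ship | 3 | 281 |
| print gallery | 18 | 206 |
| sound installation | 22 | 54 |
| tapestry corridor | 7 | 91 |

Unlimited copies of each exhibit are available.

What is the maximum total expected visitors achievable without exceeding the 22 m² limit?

Density check — model ship 93.67, tapestry corridor 13.00, print gallery 11.44, sound installation 2.45 are the best per m².
7×model ship uses 21 of the 22 m² and totals 1967.
Nothing else within 22 m² beats 1967.

1967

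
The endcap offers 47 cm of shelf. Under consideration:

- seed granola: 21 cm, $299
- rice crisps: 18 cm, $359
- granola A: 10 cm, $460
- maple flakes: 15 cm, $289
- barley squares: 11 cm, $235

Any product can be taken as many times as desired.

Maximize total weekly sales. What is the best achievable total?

1840

Taking 4×granola A: 40 cm used, 1840 in weekly sales.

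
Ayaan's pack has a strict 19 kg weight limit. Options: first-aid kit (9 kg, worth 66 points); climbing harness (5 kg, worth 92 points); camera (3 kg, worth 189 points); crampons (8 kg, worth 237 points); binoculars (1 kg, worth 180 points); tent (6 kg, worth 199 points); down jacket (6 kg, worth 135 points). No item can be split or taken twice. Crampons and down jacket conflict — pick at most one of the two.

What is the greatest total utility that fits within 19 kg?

Density check — binoculars 180.00, camera 63.00, tent 33.17, crampons 29.62 are the best per kg.
Best packing: camera + crampons + binoculars + tent — 18 kg, 805 total.

805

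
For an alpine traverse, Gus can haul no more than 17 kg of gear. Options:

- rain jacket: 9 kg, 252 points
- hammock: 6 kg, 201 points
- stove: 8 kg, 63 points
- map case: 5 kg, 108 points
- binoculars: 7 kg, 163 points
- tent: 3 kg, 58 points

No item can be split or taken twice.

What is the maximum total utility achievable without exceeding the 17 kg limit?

Density check — hammock 33.50, rain jacket 28.00, binoculars 23.29, map case 21.60 are the best per kg.
Rain jacket + hammock uses 15 of the 17 kg and totals 453.

453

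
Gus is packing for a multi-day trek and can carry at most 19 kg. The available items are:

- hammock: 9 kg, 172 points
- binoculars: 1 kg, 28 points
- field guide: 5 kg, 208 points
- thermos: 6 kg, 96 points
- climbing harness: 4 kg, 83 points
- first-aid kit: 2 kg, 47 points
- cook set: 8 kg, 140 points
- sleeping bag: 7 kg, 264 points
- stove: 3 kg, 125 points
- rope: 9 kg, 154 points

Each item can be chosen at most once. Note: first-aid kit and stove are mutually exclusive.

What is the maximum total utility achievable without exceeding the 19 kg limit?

Best packing: field guide + climbing harness + sleeping bag + stove — 19 kg, 680 total.
Next best is binoculars + field guide + climbing harness + first-aid kit + sleeping bag at 630 (19 kg) — short by 50.

680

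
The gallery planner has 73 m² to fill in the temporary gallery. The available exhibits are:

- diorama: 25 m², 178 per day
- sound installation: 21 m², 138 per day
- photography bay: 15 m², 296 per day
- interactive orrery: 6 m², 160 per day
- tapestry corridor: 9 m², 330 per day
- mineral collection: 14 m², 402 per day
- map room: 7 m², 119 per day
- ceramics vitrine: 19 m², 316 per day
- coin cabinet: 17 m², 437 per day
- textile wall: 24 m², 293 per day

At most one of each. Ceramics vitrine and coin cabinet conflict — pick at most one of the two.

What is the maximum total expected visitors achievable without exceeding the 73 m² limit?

The ratio ordering already packs tightly: photography bay + interactive orrery + tapestry corridor + mineral collection + map room + coin cabinet, 68 m², 1744.
No other feasible combination exceeds 1744.

1744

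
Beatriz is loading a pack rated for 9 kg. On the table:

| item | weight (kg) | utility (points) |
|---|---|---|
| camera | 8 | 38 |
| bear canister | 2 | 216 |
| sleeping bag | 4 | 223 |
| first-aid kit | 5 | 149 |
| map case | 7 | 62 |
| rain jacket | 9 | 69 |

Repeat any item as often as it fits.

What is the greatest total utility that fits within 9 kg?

Best packing: 4×bear canister — 8 kg, 864 total.
The spare 1 kg is too small for any remaining item, and no exchange beats 864.

864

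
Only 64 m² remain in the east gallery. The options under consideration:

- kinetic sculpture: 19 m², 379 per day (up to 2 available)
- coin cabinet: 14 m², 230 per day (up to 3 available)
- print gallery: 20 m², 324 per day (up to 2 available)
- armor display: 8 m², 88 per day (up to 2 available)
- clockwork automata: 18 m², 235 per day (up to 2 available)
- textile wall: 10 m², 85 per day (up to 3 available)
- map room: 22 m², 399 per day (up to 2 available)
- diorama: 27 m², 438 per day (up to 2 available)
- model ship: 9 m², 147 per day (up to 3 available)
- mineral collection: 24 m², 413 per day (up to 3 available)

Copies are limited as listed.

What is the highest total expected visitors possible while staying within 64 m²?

1177

Taking the top-ratio exhibits first gives 2×kinetic sculpture + map room for 1157 (60 m²).
Dropping kinetic sculpture frees 19 m²; slotting in map room (22 m²) lifts the total to 1177 at 63 m².
Nothing else within 64 m² beats 1177.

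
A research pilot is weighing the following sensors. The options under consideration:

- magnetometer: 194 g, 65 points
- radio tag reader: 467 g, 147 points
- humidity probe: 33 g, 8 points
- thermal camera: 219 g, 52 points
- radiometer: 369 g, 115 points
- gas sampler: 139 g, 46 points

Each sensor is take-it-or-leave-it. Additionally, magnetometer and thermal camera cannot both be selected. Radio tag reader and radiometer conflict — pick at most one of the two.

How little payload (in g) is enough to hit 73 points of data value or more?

227

Look for the lowest-payload combination reaching 73.
Taking magnetometer + humidity probe gives 73 (≥ 73) for 227 g.
No combination under 227 g hits 73.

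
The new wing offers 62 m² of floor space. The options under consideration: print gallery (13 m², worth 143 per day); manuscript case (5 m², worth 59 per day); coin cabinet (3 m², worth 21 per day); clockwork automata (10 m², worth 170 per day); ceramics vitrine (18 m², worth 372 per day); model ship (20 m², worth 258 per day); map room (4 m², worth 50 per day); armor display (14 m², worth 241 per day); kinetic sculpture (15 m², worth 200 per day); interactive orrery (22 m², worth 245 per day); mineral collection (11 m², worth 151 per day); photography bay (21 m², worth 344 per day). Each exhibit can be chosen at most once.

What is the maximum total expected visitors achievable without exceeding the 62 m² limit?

1066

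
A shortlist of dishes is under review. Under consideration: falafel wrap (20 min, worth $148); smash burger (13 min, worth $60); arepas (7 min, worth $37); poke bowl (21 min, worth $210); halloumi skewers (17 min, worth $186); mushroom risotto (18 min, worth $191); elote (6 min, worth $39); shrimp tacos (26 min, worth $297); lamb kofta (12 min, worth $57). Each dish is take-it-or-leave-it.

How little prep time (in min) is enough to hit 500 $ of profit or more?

Minimise min subject to total profit ≥ 500.
Taking poke bowl + shrimp tacos gives 507 (≥ 500) for 47 min.
Any bundle with less than 47 min falls short of 500.

47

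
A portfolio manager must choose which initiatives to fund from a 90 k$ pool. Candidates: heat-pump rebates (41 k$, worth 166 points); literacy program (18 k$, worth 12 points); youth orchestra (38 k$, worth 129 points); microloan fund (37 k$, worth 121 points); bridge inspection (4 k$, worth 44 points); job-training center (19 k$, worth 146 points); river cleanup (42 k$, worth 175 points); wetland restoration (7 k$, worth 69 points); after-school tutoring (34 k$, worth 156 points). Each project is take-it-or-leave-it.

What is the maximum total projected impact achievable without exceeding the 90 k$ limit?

446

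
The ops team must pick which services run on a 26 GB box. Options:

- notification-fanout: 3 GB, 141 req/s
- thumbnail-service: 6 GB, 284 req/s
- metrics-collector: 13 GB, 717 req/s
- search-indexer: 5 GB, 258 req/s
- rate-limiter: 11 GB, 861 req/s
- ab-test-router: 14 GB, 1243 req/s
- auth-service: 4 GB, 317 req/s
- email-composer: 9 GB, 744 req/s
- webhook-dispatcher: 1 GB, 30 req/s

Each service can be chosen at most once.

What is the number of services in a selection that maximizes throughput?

3

The maximum throughput within 26 GB is 2134.
rate-limiter + ab-test-router + webhook-dispatcher hits 2134 at 26 GB.
All optima have 3 services.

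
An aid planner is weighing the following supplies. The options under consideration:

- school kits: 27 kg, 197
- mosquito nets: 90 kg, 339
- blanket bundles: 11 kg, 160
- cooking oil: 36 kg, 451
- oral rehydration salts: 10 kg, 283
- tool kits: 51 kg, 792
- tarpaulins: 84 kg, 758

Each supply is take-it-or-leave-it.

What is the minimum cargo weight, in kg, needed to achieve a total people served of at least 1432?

Look for the lowest-cargo combination reaching 1432.
Taking cooking oil + oral rehydration salts + tool kits gives 1526 (≥ 1432) for 97 kg.
Below 97 kg the best achievable stays under 1432.

97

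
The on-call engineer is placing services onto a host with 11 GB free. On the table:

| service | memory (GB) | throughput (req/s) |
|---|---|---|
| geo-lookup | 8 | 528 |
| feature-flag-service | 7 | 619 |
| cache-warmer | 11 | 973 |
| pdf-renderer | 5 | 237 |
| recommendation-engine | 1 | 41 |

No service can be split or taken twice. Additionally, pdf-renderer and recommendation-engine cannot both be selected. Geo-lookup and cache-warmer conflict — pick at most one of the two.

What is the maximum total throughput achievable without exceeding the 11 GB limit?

By throughput per GB: cache-warmer 88.45, feature-flag-service 88.43, geo-lookup 66.00, pdf-renderer 47.40 lead.
Cache-warmer uses 11 of the 11 GB and totals 973.

973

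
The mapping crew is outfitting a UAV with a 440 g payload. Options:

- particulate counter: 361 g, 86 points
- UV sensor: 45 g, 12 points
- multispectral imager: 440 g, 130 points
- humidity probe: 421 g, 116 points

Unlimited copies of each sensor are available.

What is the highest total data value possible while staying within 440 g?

130

Density check — multispectral imager 0.30, humidity probe 0.28, UV sensor 0.27 are the best per g.
The ratio ordering already packs tightly: multispectral imager, 440 g, 130.
That's the maximum — no swap from here does better than 130.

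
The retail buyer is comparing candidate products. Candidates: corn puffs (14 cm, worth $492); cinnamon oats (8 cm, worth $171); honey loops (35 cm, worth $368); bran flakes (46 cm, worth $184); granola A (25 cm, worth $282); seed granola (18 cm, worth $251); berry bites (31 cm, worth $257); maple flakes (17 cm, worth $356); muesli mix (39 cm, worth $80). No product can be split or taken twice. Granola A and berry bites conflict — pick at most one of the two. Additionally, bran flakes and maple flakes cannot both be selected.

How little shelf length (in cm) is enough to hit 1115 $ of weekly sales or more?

56

Minimise cm subject to total weekly sales ≥ 1115.
Taking corn puffs + granola A + maple flakes gives 1130 (≥ 1115) for 56 cm.
Any bundle with less than 56 cm falls short of 1115.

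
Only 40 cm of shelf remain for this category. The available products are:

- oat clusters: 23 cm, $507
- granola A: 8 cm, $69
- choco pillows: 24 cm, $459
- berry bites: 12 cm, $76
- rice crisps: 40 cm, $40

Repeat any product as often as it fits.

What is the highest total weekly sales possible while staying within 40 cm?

645

Taking oat clusters + 2×granola A: 39 cm used, 645 in weekly sales.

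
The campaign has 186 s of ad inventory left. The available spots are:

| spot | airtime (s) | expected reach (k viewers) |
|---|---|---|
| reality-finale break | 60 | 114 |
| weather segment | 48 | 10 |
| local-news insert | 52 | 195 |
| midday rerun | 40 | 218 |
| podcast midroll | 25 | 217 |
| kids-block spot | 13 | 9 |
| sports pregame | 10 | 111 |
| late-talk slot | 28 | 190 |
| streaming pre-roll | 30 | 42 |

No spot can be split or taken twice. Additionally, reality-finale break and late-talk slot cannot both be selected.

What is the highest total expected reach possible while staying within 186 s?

973

By expected reach per s: sports pregame 11.10, podcast midroll 8.68, late-talk slot 6.79 lead.
The ratio ordering already packs tightly: local-news insert + midday rerun + podcast midroll + sports pregame + late-talk slot + streaming pre-roll, 185 s, 973.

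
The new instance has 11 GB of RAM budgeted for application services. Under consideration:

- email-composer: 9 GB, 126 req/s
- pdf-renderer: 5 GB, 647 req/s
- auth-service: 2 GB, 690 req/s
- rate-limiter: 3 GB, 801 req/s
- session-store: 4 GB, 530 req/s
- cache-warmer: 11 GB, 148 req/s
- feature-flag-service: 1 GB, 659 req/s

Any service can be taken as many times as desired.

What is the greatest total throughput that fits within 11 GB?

Taking 11×feature-flag-service: 11 GB used, 7249 in throughput.
Every other selection either busts 11 GB or fails to beat 7249.

7249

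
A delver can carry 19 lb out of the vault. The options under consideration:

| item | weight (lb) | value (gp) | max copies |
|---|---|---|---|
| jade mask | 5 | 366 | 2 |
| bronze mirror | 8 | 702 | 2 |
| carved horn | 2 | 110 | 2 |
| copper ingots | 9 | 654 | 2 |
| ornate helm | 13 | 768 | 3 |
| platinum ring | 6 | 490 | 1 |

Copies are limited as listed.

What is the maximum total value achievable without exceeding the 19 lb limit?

Filling by ratio: 2×bronze mirror + carved horn for 1514, with 1 lb left unused.
Dropping bronze mirror and carved horn frees 10 lb; slotting in jade mask + platinum ring (11 lb) lifts the total to 1558 at 19 lb.
Every other selection either busts 19 lb or exceeds an availability limit or fails to beat 1558.

1558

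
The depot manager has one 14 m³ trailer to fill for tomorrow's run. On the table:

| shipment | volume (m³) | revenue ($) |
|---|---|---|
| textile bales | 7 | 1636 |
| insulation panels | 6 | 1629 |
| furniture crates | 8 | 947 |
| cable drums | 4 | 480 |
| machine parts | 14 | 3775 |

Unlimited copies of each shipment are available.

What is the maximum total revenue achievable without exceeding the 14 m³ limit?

3775

A density-first pass picks 2×insulation panels — 3258 at 12 m³.
Replace 2×insulation panels with machine parts: the trade gains 517 net, giving 3775 at 14 m³.
Nothing else within 14 m³ beats 3775.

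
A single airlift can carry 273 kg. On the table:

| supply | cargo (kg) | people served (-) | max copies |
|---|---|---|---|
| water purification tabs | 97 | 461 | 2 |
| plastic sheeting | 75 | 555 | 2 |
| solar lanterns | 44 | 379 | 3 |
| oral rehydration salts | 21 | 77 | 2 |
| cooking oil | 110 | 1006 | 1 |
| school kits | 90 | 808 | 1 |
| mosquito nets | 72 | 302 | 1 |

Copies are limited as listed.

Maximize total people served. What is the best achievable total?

Filling by ratio: solar lanterns + oral rehydration salts + cooking oil + school kits for 2270, with 8 kg left unused.
Replace oral rehydration salts and school kits with plastic sheeting + solar lanterns: the trade gains 49 net, giving 2319 at 273 kg.
Nothing else within 273 kg beats 2319.

2319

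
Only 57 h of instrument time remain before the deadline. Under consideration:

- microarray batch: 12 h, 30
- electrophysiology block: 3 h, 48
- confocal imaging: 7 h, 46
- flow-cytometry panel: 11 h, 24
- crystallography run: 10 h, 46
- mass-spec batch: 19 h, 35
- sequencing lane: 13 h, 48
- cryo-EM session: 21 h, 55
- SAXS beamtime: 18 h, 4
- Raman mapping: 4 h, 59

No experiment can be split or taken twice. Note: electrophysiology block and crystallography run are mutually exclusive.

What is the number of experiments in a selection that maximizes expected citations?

6

The maximum expected citations within 57 h is 260.
One optimal bundle: electrophysiology block + confocal imaging + flow-cytometry panel + mass-spec batch + sequencing lane + Raman mapping (57 h).
Any selection reaching 260 contains exactly 6 experiments.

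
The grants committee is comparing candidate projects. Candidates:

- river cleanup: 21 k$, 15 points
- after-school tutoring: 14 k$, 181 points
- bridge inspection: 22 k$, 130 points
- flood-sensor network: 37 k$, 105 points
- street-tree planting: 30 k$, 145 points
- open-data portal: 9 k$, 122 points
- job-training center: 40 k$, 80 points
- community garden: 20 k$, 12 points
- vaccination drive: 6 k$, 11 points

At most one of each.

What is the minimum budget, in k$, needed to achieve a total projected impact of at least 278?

23

Minimise k$ subject to total projected impact ≥ 278.
after-school tutoring + open-data portal reaches 303 using 23 k$.
Below 23 k$ the best achievable stays under 278.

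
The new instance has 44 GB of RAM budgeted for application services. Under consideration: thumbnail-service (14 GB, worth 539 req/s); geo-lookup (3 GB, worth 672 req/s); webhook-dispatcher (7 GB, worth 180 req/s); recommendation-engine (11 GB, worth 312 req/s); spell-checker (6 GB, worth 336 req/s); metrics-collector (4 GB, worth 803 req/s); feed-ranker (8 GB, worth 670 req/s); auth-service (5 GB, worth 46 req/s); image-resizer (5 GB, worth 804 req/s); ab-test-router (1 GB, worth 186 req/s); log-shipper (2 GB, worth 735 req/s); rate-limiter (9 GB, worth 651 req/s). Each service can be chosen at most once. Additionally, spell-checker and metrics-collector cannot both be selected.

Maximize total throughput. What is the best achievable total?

Best packing: geo-lookup + recommendation-engine + metrics-collector + feed-ranker + image-resizer + ab-test-router + log-shipper + rate-limiter — 43 GB, 4833 total.
Next best is geo-lookup + webhook-dispatcher + metrics-collector + feed-ranker + auth-service + image-resizer + ab-test-router + log-shipper + rate-limiter at 4747 (44 GB) — short by 86.

4833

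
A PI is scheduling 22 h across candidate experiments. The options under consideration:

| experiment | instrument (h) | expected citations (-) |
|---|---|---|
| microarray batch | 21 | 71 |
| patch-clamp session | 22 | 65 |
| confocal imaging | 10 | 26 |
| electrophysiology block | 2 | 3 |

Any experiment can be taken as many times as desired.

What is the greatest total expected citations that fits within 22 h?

71

Best packing: microarray batch — 21 h, 71 total.
The spare 1 h is too small for any remaining experiment, and no exchange beats 71.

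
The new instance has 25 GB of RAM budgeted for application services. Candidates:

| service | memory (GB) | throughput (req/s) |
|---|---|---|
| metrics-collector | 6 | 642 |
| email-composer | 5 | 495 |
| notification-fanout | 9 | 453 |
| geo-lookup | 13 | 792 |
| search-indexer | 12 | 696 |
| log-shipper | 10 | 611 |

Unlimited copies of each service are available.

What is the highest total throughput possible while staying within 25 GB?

2568

Ranking by ratio (throughput/GB): metrics-collector 107.00, email-composer 99.00, log-shipper 61.10, geo-lookup 60.92.
4×metrics-collector uses 24 of the 25 GB and totals 2568.
That's the maximum — no swap from here does better than 2568.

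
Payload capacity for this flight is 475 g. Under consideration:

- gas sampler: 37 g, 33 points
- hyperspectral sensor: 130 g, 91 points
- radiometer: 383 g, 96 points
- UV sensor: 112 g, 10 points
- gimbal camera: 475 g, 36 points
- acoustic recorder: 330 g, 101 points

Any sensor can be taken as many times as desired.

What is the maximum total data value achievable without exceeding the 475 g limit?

Taking 12×gas sampler: 444 g used, 396 in data value.
That's the maximum — no swap from here does better than 396.

396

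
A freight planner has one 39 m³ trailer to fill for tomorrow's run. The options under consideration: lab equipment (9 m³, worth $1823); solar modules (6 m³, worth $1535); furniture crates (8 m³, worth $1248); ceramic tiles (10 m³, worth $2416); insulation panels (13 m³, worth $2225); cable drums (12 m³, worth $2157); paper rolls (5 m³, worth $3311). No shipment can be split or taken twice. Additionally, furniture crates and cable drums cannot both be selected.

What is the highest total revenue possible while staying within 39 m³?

Density check — paper rolls 662.20, solar modules 255.83, ceramic tiles 241.60 are the best per m³.
The ratio ordering already packs tightly: lab equipment + solar modules + furniture crates + ceramic tiles + paper rolls, 38 m³, 10333.
An exhaustive check of the 128 subsets confirms 10333.

10333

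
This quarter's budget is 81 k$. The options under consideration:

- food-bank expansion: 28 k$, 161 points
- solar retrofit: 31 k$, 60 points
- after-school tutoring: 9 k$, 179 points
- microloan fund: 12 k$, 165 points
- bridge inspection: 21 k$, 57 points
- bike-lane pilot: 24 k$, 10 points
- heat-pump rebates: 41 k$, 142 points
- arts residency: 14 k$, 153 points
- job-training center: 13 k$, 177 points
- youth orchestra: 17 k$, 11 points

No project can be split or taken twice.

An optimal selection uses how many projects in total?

5

Best achievable projected impact is 835.
For example food-bank expansion + after-school tutoring + microloan fund + arts residency + job-training center achieves it, using 76 k$.
All optima have 5 projects.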